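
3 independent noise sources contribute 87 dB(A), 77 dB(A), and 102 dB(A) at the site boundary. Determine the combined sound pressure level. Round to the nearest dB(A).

For uncorrelated sources the intensities add, so convert each level to linear form, sum, and take 10·log₁₀ of the total.
Σ 10^(L/10) = 10^(87/10) + 10^(77/10) + 10^(102/10) = 1.640e+10.
L_total = 10·log₁₀(1.640e+10) = 102.15 dB(A).

102 dB(A)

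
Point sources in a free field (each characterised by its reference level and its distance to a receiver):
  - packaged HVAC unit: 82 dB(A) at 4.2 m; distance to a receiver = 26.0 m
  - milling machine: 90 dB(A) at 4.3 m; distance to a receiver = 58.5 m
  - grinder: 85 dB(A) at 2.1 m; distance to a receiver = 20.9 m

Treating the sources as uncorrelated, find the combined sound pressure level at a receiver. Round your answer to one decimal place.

71.0 dB(A)

Apply inverse-square spreading to bring every level to the receiver, then sum 10^(L/10).
packaged HVAC unit: 82 − 20·log₁₀(26.0/4.2) = 82 − 15.83 = 66.17 dB(A).
milling machine: 90 − 20·log₁₀(58.5/4.3) = 90 − 22.67 = 67.33 dB(A).
grinder: 85 − 20·log₁₀(20.9/2.1) = 85 − 19.96 = 65.04 dB(A).
Σ 10^(L/10) = 1.273e+07 → L_total = 10·log₁₀(1.273e+07) = 71.05 dB(A).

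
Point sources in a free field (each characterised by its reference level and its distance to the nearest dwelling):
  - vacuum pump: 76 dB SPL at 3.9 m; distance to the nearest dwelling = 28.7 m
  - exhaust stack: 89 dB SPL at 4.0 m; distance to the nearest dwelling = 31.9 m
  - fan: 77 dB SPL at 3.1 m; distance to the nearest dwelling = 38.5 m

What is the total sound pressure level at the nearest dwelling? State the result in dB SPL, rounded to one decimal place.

71.3 dB SPL

Propagate each source to the receiver with L = L_ref − 20·log₁₀(r/r_ref), then add intensities.
vacuum pump: 76 − 20·log₁₀(28.7/3.9) = 76 − 17.34 = 58.66 dB SPL.
exhaust stack: 89 − 20·log₁₀(31.9/4.0) = 89 − 18.03 = 70.97 dB SPL.
fan: 77 − 20·log₁₀(38.5/3.1) = 77 − 21.88 = 55.12 dB SPL.
Σ 10^(L/10) = 1.355e+07 → L_total = 10·log₁₀(1.355e+07) = 71.32 dB SPL.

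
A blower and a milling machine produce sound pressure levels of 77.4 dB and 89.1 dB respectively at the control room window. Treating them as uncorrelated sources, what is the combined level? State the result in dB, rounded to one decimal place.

89.4 dB

Incoherent sources combine by intensity addition: L_total = 10·log₁₀(Σ 10^(L_i/10)).
Σ 10^(L/10) = 10^(77.4/10) + 10^(89.1/10) = 8.678e+08.
L_total = 10·log₁₀(8.678e+08) = 89.38 dB.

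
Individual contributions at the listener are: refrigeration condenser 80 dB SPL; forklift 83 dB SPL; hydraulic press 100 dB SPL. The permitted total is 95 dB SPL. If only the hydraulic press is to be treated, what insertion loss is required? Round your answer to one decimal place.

5.4 dB

The untreated sources together contribute 10^(80/10) + 10^(83/10) = 2.995e+08, i.e. 84.76 dB SPL.
The limit corresponds to 10^(95/10) = 3.162e+09; subtracting the fixed part leaves 2.863e+09 for the hydraulic press, i.e. 94.57 dB SPL.
So the hydraulic press must be reduced from 100 to 94.57 dB SPL: IL = 5.43 dB.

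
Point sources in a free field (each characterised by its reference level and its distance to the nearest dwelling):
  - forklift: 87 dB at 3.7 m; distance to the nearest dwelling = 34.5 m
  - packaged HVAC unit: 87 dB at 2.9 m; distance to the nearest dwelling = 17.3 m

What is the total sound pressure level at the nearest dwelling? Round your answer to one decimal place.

Apply inverse-square spreading to bring every level to the receiver, then sum 10^(L/10).
forklift: 87 − 20·log₁₀(34.5/3.7) = 87 − 19.39 = 67.61 dB.
packaged HVAC unit: 87 − 20·log₁₀(17.3/2.9) = 87 − 15.51 = 71.49 dB.
Σ 10^(L/10) = 1.985e+07 → L_total = 10·log₁₀(1.985e+07) = 72.98 dB.

73.0 dB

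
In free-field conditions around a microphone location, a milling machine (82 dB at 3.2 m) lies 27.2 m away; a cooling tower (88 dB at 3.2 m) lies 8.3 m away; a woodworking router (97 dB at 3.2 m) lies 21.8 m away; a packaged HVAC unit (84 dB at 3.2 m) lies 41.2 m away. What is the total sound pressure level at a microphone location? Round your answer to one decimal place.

Propagate each source to the receiver with L = L_ref − 20·log₁₀(r/r_ref), then add intensities.
milling machine: 82 − 20·log₁₀(27.2/3.2) = 82 − 18.59 = 63.41 dB.
cooling tower: 88 − 20·log₁₀(8.3/3.2) = 88 − 8.28 = 79.72 dB.
woodworking router: 97 − 20·log₁₀(21.8/3.2) = 97 − 16.67 = 80.33 dB.
packaged HVAC unit: 84 − 20·log₁₀(41.2/3.2) = 84 − 22.19 = 61.81 dB.
Σ 10^(L/10) = 2.055e+08 → L_total = 10·log₁₀(2.055e+08) = 83.13 dB.

83.1 dB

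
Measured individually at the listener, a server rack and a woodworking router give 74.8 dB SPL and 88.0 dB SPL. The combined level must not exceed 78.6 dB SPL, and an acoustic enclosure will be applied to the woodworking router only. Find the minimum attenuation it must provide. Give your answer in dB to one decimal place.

11.7 dB

Fixed contribution from the other source: Σ 10^(L/10) = 10^(74.8/10) = 3.020e+07 (74.80 dB SPL).
The limit corresponds to 10^(78.6/10) = 7.244e+07; subtracting the fixed part leaves 4.224e+07 for the woodworking router, i.e. 76.26 dB SPL.
Required insertion loss = 88.0 − 76.26 = 11.74 dB.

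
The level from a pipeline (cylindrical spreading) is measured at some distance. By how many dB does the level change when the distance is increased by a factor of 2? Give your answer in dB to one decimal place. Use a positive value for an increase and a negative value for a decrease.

-3.0 dB

With cylindrical spreading the level changes by −10·log₁₀(r₂/r₁).
ΔL = −10·log₁₀(2) = -3.01 dB.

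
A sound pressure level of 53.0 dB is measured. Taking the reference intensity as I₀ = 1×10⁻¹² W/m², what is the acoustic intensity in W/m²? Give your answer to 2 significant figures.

2.0e-07 W/m²

L = 10·log₁₀(I/I₀) ⇒ I = I₀·10^(L/10) = 10⁻¹² × 10^5.30.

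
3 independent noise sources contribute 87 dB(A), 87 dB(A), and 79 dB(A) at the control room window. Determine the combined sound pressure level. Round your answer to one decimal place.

90.3 dB(A)

For uncorrelated sources the intensities add, so convert each level to linear form, sum, and take 10·log₁₀ of the total.
Σ 10^(L/10) = 10^(87/10) + 10^(87/10) + 10^(79/10) = 1.082e+09.
L_total = 10·log₁₀(1.082e+09) = 90.34 dB(A).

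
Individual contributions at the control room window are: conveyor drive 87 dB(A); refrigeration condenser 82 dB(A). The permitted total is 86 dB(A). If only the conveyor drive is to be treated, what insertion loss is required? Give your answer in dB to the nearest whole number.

The untreated sources together contribute 10^(82/10) = 1.585e+08, i.e. 82.00 dB(A).
The limit corresponds to 10^(86/10) = 3.981e+08; subtracting the fixed part leaves 2.396e+08 for the conveyor drive, i.e. 83.80 dB(A).
Required insertion loss = 87 − 83.80 = 3.20 dB.

3 dB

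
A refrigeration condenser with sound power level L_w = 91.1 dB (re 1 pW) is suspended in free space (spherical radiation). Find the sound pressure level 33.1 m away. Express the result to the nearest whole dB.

50 dB

L_p = L_w − 10·log₁₀(4π·r²) with r = 33.1 m.
4π·r² = 1.377e+04 m², 10·log₁₀ of that is 41.389 dB.
L_p = 91.1 − 41.389 = 49.71 dB.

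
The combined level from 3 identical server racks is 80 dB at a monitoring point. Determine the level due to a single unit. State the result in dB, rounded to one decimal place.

For N identical incoherent sources L_total = L₁ + 10·log₁₀ N, so L₁ = 80 − 10·log₁₀(3) = 80 − 4.771.

75.2 dB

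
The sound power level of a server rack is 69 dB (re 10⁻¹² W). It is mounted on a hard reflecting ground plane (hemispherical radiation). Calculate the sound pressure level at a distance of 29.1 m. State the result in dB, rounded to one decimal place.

The power spreads over a hemisphere of area 2π·r², so L_p = L_w − 10·log₁₀(2π·r²).
2π·r² = 5321 m², 10·log₁₀ of that is 37.260 dB.
L_p = 69 − 37.260 = 31.74 dB.

31.7 dB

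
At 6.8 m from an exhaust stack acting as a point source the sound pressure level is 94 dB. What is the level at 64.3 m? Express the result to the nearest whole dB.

Spherical spreading from a point source gives a 20·log₁₀(r₂/r₁) drop.
L₂ = 94 − 20·log₁₀(64.3/6.8) = 94 − 19.514 = 74.49 dB.

74 dB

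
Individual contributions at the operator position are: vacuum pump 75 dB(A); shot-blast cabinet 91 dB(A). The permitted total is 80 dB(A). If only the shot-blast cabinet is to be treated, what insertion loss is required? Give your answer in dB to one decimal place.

Everything except the shot-blast cabinet sums to 10^(75/10) = 3.162e+07 in linear terms, 75.00 dB(A).
The limit corresponds to 10^(80/10) = 1.000e+08; subtracting the fixed part leaves 6.838e+07 for the shot-blast cabinet, i.e. 78.35 dB(A).
Required insertion loss = 91 − 78.35 = 12.65 dB.

12.7 dB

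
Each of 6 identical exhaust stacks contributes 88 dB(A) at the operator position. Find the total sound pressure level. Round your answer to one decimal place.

95.8 dB(A)

N identical incoherent sources raise the level by 10·log₁₀ N.
L_total = 88 + 10·log₁₀(6) = 88 + 7.782 = 95.78 dB(A).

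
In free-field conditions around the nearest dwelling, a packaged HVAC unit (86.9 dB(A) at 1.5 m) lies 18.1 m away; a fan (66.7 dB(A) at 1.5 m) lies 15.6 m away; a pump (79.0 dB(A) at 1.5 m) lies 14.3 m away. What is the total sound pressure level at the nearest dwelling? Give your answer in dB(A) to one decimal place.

66.3 dB(A)

Apply inverse-square spreading to bring every level to the receiver, then sum 10^(L/10).
packaged HVAC unit: 86.9 − 20·log₁₀(18.1/1.5) = 86.9 − 21.63 = 65.27 dB(A).
fan: 66.7 − 20·log₁₀(15.6/1.5) = 66.7 − 20.34 = 46.36 dB(A).
pump: 79.0 − 20·log₁₀(14.3/1.5) = 79.0 − 19.58 = 59.42 dB(A).
Σ 10^(L/10) = 4.281e+06 → L_total = 10·log₁₀(4.281e+06) = 66.32 dB(A).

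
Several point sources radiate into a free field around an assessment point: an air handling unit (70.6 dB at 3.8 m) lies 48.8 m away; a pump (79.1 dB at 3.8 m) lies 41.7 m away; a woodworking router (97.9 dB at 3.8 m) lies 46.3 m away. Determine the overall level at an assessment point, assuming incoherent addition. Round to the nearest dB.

First find each source's level at the receiver (point-source: −20·log₁₀(r/r_ref)), then combine on an intensity basis.
air handling unit: 70.6 − 20·log₁₀(48.8/3.8) = 70.6 − 22.17 = 48.43 dB.
pump: 79.1 − 20·log₁₀(41.7/3.8) = 79.1 − 20.81 = 58.29 dB.
woodworking router: 97.9 − 20·log₁₀(46.3/3.8) = 97.9 − 21.72 = 76.18 dB.
Σ 10^(L/10) = 4.228e+07 → L_total = 10·log₁₀(4.228e+07) = 76.26 dB.

76 dB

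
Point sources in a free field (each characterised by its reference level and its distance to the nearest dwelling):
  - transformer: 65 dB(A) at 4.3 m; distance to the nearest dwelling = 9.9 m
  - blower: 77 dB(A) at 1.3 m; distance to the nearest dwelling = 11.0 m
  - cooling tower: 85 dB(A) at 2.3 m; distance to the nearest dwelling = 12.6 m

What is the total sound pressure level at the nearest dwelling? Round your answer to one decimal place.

First find each source's level at the receiver (point-source: −20·log₁₀(r/r_ref)), then combine on an intensity basis.
transformer: 65 − 20·log₁₀(9.9/4.3) = 65 − 7.24 = 57.76 dB(A).
blower: 77 − 20·log₁₀(11.0/1.3) = 77 − 18.55 = 58.45 dB(A).
cooling tower: 85 − 20·log₁₀(12.6/2.3) = 85 − 14.77 = 70.23 dB(A).
Σ 10^(L/10) = 1.183e+07 → L_total = 10·log₁₀(1.183e+07) = 70.73 dB(A).

70.7 dB(A)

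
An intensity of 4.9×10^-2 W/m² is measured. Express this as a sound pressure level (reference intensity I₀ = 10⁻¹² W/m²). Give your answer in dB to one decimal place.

Dividing by I₀ shifts the exponent by 12: I/I₀ = 4.9×10^10.
L = 10·(0.6902 + 10) = 106.90 dB.

106.9 dB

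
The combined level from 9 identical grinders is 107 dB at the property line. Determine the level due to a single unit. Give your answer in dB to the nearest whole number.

97 dB

9 equal contributions raise the level by 10·log₁₀ 9 = 9.542 dB, so each unit alone gives 107 − 9.542.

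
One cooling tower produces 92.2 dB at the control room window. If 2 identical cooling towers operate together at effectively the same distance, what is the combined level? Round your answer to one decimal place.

95.2 dB

L_total = L₁ + 10·log₁₀ N for N identical incoherent sources.
L_total = 92.2 + 10·log₁₀(2) = 92.2 + 3.010 = 95.21 dB.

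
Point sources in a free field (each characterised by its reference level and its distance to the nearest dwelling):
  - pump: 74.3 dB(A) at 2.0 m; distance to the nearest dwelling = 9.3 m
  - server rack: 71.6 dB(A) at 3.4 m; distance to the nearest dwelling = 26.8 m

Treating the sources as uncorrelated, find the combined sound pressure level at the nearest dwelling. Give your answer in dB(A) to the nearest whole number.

Apply inverse-square spreading to bring every level to the receiver, then sum 10^(L/10).
pump: 74.3 − 20·log₁₀(9.3/2.0) = 74.3 − 13.35 = 60.95 dB(A).
server rack: 71.6 − 20·log₁₀(26.8/3.4) = 71.6 − 17.93 = 53.67 dB(A).
Σ 10^(L/10) = 1.477e+06 → L_total = 10·log₁₀(1.477e+06) = 61.70 dB(A).

62 dB(A)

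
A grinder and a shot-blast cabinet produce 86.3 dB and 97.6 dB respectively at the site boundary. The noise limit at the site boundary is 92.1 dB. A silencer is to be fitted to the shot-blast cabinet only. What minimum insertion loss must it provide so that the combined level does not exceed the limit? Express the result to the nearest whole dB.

7 dB

The untreated sources together contribute 10^(86.3/10) = 4.266e+08, i.e. 86.30 dB.
To meet 92.1 dB overall, the treated shot-blast cabinet may contribute at most 10^(92.1/10) − 4.266e+08 = 1.195e+09, i.e. 90.77 dB.
So the shot-blast cabinet must be reduced from 97.6 to 90.77 dB: IL = 6.83 dB.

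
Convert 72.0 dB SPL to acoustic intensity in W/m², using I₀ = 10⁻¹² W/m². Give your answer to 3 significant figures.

I/I₀ = 10^(72.0/10) = 1.585e+07, so I = 1.585e+07 × 10⁻¹² W/m².

1.58e-05 W/m²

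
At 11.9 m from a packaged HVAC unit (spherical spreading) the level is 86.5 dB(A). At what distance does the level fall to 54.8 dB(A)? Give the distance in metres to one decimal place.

For a point source L₁ − L₂ = 20·log₁₀(r₂/r₁), so r₂ = r₁·10^((L₁−L₂)/20).
r₂ = 11.9·10^((86.5−54.8)/20) = 11.9·10^(31.7/20) = 457.66 m.

457.7 m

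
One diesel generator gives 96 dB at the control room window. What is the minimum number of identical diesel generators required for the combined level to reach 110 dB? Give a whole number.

26

Need L₁ + 10·log₁₀ N ≥ 110, i.e. log₁₀ N ≥ 1.40.
N ≥ 10^(14.0/10) = 25.119, so N = 26.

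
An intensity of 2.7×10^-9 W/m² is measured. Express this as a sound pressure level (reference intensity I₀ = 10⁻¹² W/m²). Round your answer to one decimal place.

34.3 dB

Dividing by I₀ shifts the exponent by 12: I/I₀ = 2.7×10^3.
L = 10·(0.4314 + 3) = 34.31 dB.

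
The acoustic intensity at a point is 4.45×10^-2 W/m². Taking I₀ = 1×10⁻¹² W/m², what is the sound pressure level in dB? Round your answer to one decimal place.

I/I₀ = 4.45×10^-2/10⁻¹² = 4.45×10^10, and L = 10·log₁₀(I/I₀).
L = 10·(0.6484 + 10) = 106.48 dB.

106.5 dB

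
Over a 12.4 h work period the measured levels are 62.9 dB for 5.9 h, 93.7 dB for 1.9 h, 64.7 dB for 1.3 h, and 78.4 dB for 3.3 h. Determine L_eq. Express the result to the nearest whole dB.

The energy average is taken in the linear domain: L_eq = 10·log₁₀[(Σ tᵢ·10^(Lᵢ/10))/T], T = 12.4 h.
Σ tᵢ·10^(Lᵢ/10) = 5.9·10^(62.9/10) + 1.9·10^(93.7/10) + 1.3·10^(64.7/10) + 3.3·10^(78.4/10) = 4.698e+09.
L_eq = 10·log₁₀(4.698e+09/12.4) = 85.78 dB.

86 dB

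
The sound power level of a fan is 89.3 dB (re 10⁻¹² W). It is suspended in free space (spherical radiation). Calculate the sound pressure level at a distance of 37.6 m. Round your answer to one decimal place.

46.8 dB

L_p = L_w − 10·log₁₀(4π·r²) with r = 37.6 m.
4π·r² = 1.777e+04 m², 10·log₁₀ of that is 42.496 dB.
L_p = 89.3 − 42.496 = 46.80 dB.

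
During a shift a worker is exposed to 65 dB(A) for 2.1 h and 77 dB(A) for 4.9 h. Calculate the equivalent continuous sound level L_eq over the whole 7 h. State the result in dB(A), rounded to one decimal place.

Weight each interval's intensity by its duration and average over T = 7 h:
Σ tᵢ·10^(Lᵢ/10) = 2.1·10^(65/10) + 4.9·10^(77/10) = 2.522e+08.
L_eq = 10·log₁₀(2.522e+08/7) = 75.57 dB(A).

75.6 dB(A)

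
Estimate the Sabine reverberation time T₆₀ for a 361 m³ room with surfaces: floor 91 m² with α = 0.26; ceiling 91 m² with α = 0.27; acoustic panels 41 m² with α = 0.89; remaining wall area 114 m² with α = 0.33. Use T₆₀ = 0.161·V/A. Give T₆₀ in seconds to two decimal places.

Total absorption A = 91·0.26 + 91·0.27 + 41·0.89 + 114·0.33 = 122.34 m² sabins.
T₆₀ = 0.161 × 361 / 122.34 = 0.475 s.

0.48 s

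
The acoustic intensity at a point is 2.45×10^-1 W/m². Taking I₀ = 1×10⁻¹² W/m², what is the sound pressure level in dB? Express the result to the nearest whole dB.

114 dB

L = 10·log₁₀(I/I₀) = 10·log₁₀(2.45×10^-1/10⁻¹²) = 10·log₁₀(2.45×10^11).
L = 10·(0.3892 + 11) = 113.89 dB.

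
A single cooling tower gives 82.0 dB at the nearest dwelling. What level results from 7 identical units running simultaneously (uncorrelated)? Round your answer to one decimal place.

N identical incoherent sources raise the level by 10·log₁₀ N.
L_total = 82.0 + 10·log₁₀(7) = 82.0 + 8.451 = 90.45 dB.

90.5 dB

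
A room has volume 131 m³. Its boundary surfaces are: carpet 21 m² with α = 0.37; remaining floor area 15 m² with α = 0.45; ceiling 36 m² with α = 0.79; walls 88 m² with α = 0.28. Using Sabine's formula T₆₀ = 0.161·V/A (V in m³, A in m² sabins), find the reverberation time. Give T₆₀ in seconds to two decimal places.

0.31 s

Summing Sᵢαᵢ: 21·0.37 + 15·0.45 + 36·0.79 + 88·0.28 = 67.60 m².
T₆₀ = 0.161·V/A = 0.161·131/67.60 = 0.312 s.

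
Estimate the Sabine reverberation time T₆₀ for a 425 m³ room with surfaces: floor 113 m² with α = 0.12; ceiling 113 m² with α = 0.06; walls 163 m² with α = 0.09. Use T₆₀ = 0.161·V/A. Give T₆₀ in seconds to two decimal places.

1.95 s

A = Σ Sᵢαᵢ = 113·0.12 + 113·0.06 + 163·0.09 = 35.01 m².
T₆₀ = 0.161·V/A = 0.161·425/35.01 = 1.954 s.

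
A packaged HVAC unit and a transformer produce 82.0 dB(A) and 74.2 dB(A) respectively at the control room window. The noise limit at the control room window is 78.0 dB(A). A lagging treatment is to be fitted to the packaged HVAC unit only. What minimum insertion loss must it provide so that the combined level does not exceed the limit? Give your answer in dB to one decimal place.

6.3 dB

Fixed contribution from the other source: Σ 10^(L/10) = 10^(74.2/10) = 2.630e+07 (74.20 dB(A)).
The limit corresponds to 10^(78.0/10) = 6.310e+07; subtracting the fixed part leaves 3.679e+07 for the packaged HVAC unit, i.e. 75.66 dB(A).
Required insertion loss = 82.0 − 75.66 = 6.34 dB.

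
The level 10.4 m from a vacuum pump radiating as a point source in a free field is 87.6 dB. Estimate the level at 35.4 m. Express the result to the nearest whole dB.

Spherical spreading from a point source gives a 20·log₁₀(r₂/r₁) drop.
L₂ = 87.6 − 20·log₁₀(35.4/10.4) = 87.6 − 10.639 = 76.96 dB.

77 dB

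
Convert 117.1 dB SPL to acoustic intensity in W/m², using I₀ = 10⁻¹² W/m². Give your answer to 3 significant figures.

I = I₀·10^(L/10) = 10⁻¹² × 10^(117.1/10) = 10^(-0.290).

0.513 W/m²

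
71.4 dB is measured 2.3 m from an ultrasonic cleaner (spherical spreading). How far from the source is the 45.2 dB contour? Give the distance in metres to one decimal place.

47.0 m

Point-source spreading drops the level by 20·log₁₀(r₂/r₁); inverting, r₂/r₁ = 10^(ΔL/20).
r₂ = 2.3·10^((71.4−45.2)/20) = 2.3·10^(26.2/20) = 46.96 m.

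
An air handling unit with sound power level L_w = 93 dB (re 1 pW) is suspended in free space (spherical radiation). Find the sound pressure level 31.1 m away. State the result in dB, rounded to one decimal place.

The power spreads over a sphere of area 4π·r², so L_p = L_w − 10·log₁₀(4π·r²).
4π·r² = 1.215e+04 m², 10·log₁₀ of that is 40.847 dB.
L_p = 93 − 40.847 = 52.15 dB.

52.2 dB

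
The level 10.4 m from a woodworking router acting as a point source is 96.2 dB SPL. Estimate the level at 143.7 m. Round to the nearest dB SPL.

73 dB SPL

Point-source attenuation: ΔL = 20·log₁₀(r₂/r₁) = 20·log₁₀(143.7/10.4) = 22.808 dB.
L₂ = 96.2 − 20·log₁₀(143.7/10.4) = 96.2 − 22.808 = 73.39 dB SPL.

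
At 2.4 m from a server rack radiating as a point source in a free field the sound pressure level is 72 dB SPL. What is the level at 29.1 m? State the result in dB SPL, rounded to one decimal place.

50.3 dB SPL

For a point source, L₂ = L₁ − 20·log₁₀(r₂/r₁).
L₂ = 72 − 20·log₁₀(29.1/2.4) = 72 − 21.674 = 50.33 dB SPL.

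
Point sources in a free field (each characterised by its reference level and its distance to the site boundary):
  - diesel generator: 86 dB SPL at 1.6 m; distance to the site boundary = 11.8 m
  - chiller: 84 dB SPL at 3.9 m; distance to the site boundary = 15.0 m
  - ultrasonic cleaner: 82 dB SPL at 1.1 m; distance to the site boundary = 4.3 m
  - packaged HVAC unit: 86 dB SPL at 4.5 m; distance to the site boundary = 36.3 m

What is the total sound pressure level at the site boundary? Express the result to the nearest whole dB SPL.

Apply inverse-square spreading to bring every level to the receiver, then sum 10^(L/10).
diesel generator: 86 − 20·log₁₀(11.8/1.6) = 86 − 17.36 = 68.64 dB SPL.
chiller: 84 − 20·log₁₀(15.0/3.9) = 84 − 11.70 = 72.30 dB SPL.
ultrasonic cleaner: 82 − 20·log₁₀(4.3/1.1) = 82 − 11.84 = 70.16 dB SPL.
packaged HVAC unit: 86 − 20·log₁₀(36.3/4.5) = 86 − 18.13 = 67.87 dB SPL.
Σ 10^(L/10) = 4.079e+07 → L_total = 10·log₁₀(4.079e+07) = 76.11 dB SPL.

76 dB SPL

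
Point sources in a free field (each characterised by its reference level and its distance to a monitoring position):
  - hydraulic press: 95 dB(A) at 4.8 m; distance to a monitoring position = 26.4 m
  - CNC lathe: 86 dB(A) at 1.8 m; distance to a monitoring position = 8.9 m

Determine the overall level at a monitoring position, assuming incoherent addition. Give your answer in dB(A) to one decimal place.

First find each source's level at the receiver (point-source: −20·log₁₀(r/r_ref)), then combine on an intensity basis.
hydraulic press: 95 − 20·log₁₀(26.4/4.8) = 95 − 14.81 = 80.19 dB(A).
CNC lathe: 86 − 20·log₁₀(8.9/1.8) = 86 − 13.88 = 72.12 dB(A).
Σ 10^(L/10) = 1.208e+08 → L_total = 10·log₁₀(1.208e+08) = 80.82 dB(A).

80.8 dB(A)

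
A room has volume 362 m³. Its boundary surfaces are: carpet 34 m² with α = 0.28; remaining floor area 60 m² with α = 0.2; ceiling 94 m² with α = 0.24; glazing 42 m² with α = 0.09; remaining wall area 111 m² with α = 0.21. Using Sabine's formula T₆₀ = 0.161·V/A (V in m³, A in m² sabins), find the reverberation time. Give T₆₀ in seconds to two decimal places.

Summing Sᵢαᵢ: 34·0.28 + 60·0.2 + 94·0.24 + 42·0.09 + 111·0.21 = 71.17 m².
T₆₀ = 0.161·V/A = 0.161·362/71.17 = 0.819 s.

0.82 s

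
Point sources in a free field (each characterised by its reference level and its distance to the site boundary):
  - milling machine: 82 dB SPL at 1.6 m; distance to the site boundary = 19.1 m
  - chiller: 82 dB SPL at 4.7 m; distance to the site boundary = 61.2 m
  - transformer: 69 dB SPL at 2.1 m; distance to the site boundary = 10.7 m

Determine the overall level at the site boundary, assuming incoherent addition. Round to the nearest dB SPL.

64 dB SPL

Apply inverse-square spreading to bring every level to the receiver, then sum 10^(L/10).
milling machine: 82 − 20·log₁₀(19.1/1.6) = 82 − 21.54 = 60.46 dB SPL.
chiller: 82 − 20·log₁₀(61.2/4.7) = 82 − 22.29 = 59.71 dB SPL.
transformer: 69 − 20·log₁₀(10.7/2.1) = 69 − 14.14 = 54.86 dB SPL.
Σ 10^(L/10) = 2.353e+06 → L_total = 10·log₁₀(2.353e+06) = 63.72 dB SPL.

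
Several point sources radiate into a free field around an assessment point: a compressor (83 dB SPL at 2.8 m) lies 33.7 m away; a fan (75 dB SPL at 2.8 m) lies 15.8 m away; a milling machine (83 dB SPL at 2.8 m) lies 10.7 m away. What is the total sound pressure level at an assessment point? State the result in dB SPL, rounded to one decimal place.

72.1 dB SPL

Propagate each source to the receiver with L = L_ref − 20·log₁₀(r/r_ref), then add intensities.
compressor: 83 − 20·log₁₀(33.7/2.8) = 83 − 21.61 = 61.39 dB SPL.
fan: 75 − 20·log₁₀(15.8/2.8) = 75 − 15.03 = 59.97 dB SPL.
milling machine: 83 − 20·log₁₀(10.7/2.8) = 83 − 11.64 = 71.36 dB SPL.
Σ 10^(L/10) = 1.603e+07 → L_total = 10·log₁₀(1.603e+07) = 72.05 dB SPL.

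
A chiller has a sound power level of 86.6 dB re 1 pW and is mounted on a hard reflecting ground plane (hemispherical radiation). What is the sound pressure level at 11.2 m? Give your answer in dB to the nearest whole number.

L_p = L_w − 10·log₁₀(2π·r²) with r = 11.2 m.
2π·r² = 788.2 m², 10·log₁₀ of that is 28.966 dB.
L_p = 86.6 − 28.966 = 57.63 dB.

58 dB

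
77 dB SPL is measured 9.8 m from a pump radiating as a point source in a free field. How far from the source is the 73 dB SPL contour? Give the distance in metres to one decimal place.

15.5 m

Point-source spreading drops the level by 20·log₁₀(r₂/r₁); inverting, r₂/r₁ = 10^(ΔL/20).
r₂ = 9.8·10^((77−73)/20) = 9.8·10^(4.0/20) = 15.53 m.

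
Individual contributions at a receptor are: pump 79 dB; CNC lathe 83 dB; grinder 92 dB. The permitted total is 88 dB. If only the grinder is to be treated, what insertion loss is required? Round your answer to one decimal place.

6.5 dB

Everything except the grinder sums to 10^(79/10) + 10^(83/10) = 2.790e+08 in linear terms, 84.46 dB.
The limit corresponds to 10^(88/10) = 6.310e+08; subtracting the fixed part leaves 3.520e+08 for the grinder, i.e. 85.47 dB.
Required insertion loss = 92 − 85.47 = 6.53 dB.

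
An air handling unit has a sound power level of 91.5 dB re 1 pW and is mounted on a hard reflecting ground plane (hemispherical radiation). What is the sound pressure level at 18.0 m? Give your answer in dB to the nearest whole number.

58 dB

The power spreads over a hemisphere of area 2π·r², so L_p = L_w − 10·log₁₀(2π·r²).
2π·r² = 2036 m², 10·log₁₀ of that is 33.087 dB.
L_p = 91.5 − 33.087 = 58.41 dB.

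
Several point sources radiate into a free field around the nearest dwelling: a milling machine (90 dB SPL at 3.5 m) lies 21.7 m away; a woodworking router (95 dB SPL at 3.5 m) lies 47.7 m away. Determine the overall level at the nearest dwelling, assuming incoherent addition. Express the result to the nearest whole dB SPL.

First find each source's level at the receiver (point-source: −20·log₁₀(r/r_ref)), then combine on an intensity basis.
milling machine: 90 − 20·log₁₀(21.7/3.5) = 90 − 15.85 = 74.15 dB SPL.
woodworking router: 95 − 20·log₁₀(47.7/3.5) = 95 − 22.69 = 72.31 dB SPL.
Σ 10^(L/10) = 4.304e+07 → L_total = 10·log₁₀(4.304e+07) = 76.34 dB SPL.

76 dB SPL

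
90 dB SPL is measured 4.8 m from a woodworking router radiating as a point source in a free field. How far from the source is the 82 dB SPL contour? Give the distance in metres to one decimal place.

12.1 m

Point-source spreading drops the level by 20·log₁₀(r₂/r₁); inverting, r₂/r₁ = 10^(ΔL/20).
r₂ = 4.8·10^((90−82)/20) = 4.8·10^(8.0/20) = 12.06 m.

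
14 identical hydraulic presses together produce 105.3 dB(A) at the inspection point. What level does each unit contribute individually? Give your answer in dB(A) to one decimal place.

93.8 dB(A)

Dividing the total intensity by 14 lowers the level by 10·log₁₀ 14 = 11.461 dB: L₁ = 105.3 − 11.461.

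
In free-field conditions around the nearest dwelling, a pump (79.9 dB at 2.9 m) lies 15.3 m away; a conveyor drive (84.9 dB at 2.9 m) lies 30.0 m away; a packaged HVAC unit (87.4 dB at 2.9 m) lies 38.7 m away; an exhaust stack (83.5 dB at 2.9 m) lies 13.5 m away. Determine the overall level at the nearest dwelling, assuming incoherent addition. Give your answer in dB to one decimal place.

73.0 dB

Propagate each source to the receiver with L = L_ref − 20·log₁₀(r/r_ref), then add intensities.
pump: 79.9 − 20·log₁₀(15.3/2.9) = 79.9 − 14.45 = 65.45 dB.
conveyor drive: 84.9 − 20·log₁₀(30.0/2.9) = 84.9 − 20.29 = 64.61 dB.
packaged HVAC unit: 87.4 − 20·log₁₀(38.7/2.9) = 87.4 − 22.51 = 64.89 dB.
exhaust stack: 83.5 − 20·log₁₀(13.5/2.9) = 83.5 − 13.36 = 70.14 dB.
Σ 10^(L/10) = 1.982e+07 → L_total = 10·log₁₀(1.982e+07) = 72.97 dB.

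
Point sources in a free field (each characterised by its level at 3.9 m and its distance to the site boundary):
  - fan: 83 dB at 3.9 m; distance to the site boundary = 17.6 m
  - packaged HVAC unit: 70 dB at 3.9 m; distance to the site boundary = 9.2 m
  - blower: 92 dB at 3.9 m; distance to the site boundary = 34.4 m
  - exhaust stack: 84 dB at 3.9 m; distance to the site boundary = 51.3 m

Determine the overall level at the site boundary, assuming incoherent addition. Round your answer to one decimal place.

75.2 dB

Apply inverse-square spreading to bring every level to the receiver, then sum 10^(L/10).
fan: 83 − 20·log₁₀(17.6/3.9) = 83 − 13.09 = 69.91 dB.
packaged HVAC unit: 70 − 20·log₁₀(9.2/3.9) = 70 − 7.45 = 62.55 dB.
blower: 92 − 20·log₁₀(34.4/3.9) = 92 − 18.91 = 73.09 dB.
exhaust stack: 84 − 20·log₁₀(51.3/3.9) = 84 − 22.38 = 61.62 dB.
Σ 10^(L/10) = 3.342e+07 → L_total = 10·log₁₀(3.342e+07) = 75.24 dB.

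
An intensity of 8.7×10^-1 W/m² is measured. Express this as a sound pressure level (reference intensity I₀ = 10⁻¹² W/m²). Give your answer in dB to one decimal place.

Dividing by I₀ shifts the exponent by 12: I/I₀ = 8.7×10^11.
L = 10·(0.9395 + 11) = 119.40 dB.

119.4 dB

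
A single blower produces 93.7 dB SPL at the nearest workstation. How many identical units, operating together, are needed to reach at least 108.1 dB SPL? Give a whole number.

The shortfall is 108.1 − 93.7 = 14.4 dB, and N units add 10·log₁₀ N, so need 10·log₁₀ N ≥ 14.4.
N ≥ 10^(14.4/10) = 27.542, so N = 28.

28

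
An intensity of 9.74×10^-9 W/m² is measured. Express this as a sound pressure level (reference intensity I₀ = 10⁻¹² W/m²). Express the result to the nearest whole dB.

Dividing by I₀ shifts the exponent by 12: I/I₀ = 9.74×10^3.
L = 10·(0.9886 + 3) = 39.89 dB.

40 dB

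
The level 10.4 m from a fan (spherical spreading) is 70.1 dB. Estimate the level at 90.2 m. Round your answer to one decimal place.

51.3 dB

Point-source attenuation: ΔL = 20·log₁₀(r₂/r₁) = 20·log₁₀(90.2/10.4) = 18.763 dB.
L₂ = 70.1 − 20·log₁₀(90.2/10.4) = 70.1 − 18.763 = 51.34 dB.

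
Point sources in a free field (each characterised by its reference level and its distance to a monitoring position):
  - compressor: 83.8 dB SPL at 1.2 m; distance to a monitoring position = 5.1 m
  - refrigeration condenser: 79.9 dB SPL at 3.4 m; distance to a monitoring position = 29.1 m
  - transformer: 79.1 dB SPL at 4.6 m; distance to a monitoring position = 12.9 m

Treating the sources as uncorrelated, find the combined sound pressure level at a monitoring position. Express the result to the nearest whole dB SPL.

74 dB SPL

Apply inverse-square spreading to bring every level to the receiver, then sum 10^(L/10).
compressor: 83.8 − 20·log₁₀(5.1/1.2) = 83.8 − 12.57 = 71.23 dB SPL.
refrigeration condenser: 79.9 − 20·log₁₀(29.1/3.4) = 79.9 − 18.65 = 61.25 dB SPL.
transformer: 79.1 − 20·log₁₀(12.9/4.6) = 79.1 − 8.96 = 70.14 dB SPL.
Σ 10^(L/10) = 2.495e+07 → L_total = 10·log₁₀(2.495e+07) = 73.97 dB SPL.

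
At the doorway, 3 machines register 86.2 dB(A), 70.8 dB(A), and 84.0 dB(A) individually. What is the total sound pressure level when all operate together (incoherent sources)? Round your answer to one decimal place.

88.3 dB(A)

For uncorrelated sources the intensities add, so convert each level to linear form, sum, and take 10·log₁₀ of the total.
Σ 10^(L/10) = 10^(86.2/10) + 10^(70.8/10) + 10^(84.0/10) = 6.801e+08.
L_total = 10·log₁₀(6.801e+08) = 88.33 dB(A).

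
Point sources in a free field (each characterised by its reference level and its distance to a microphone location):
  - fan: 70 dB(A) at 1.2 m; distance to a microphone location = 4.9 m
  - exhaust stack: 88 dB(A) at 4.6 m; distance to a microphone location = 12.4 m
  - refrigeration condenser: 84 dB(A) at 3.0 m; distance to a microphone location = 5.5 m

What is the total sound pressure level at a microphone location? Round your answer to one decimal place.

Propagate each source to the receiver with L = L_ref − 20·log₁₀(r/r_ref), then add intensities.
fan: 70 − 20·log₁₀(4.9/1.2) = 70 − 12.22 = 57.78 dB(A).
exhaust stack: 88 − 20·log₁₀(12.4/4.6) = 88 − 8.61 = 79.39 dB(A).
refrigeration condenser: 84 − 20·log₁₀(5.5/3.0) = 84 − 5.26 = 78.74 dB(A).
Σ 10^(L/10) = 1.622e+08 → L_total = 10·log₁₀(1.622e+08) = 82.10 dB(A).

82.1 dB(A)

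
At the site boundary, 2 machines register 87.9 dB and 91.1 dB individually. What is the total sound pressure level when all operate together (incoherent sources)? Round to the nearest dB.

Incoherent sources combine by intensity addition: L_total = 10·log₁₀(Σ 10^(L_i/10)).
Σ 10^(L/10) = 10^(87.9/10) + 10^(91.1/10) = 1.905e+09.
L_total = 10·log₁₀(1.905e+09) = 92.80 dB.

93 dB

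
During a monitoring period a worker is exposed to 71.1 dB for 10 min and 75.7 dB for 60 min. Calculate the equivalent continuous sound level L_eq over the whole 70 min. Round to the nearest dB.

The energy average is taken in the linear domain: L_eq = 10·log₁₀[(Σ tᵢ·10^(Lᵢ/10))/T], T = 70 min.
Σ tᵢ·10^(Lᵢ/10) = 10·10^(71.1/10) + 60·10^(75.7/10) = 2.358e+09.
L_eq = 10·log₁₀(2.358e+09/70) = 75.27 dB.

75 dB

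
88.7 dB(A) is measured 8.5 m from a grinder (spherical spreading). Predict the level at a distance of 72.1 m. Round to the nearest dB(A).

70 dB(A)

Point-source attenuation: ΔL = 20·log₁₀(r₂/r₁) = 20·log₁₀(72.1/8.5) = 18.570 dB.
L₂ = 88.7 − 20·log₁₀(72.1/8.5) = 88.7 − 18.570 = 70.13 dB(A).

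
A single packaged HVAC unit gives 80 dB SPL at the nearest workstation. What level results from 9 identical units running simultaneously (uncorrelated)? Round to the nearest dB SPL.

L_total = L₁ + 10·log₁₀ N for N identical incoherent sources.
L_total = 80 + 10·log₁₀(9) = 80 + 9.542 = 89.54 dB SPL.

90 dB SPL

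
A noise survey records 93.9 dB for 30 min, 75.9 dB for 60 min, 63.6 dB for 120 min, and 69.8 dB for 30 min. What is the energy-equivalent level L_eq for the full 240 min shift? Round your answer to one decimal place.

Weight each interval's intensity by its duration and average over T = 240 min:
Σ tᵢ·10^(Lᵢ/10) = 30·10^(93.9/10) + 60·10^(75.9/10) + 120·10^(63.6/10) + 30·10^(69.8/10) = 7.654e+10.
L_eq = 10·log₁₀(7.654e+10/240) = 85.04 dB.

85.0 dB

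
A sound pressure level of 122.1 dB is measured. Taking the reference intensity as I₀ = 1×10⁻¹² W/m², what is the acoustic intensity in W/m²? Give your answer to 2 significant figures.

I/I₀ = 10^(122.1/10) = 1.622e+12, so I = 1.622e+12 × 10⁻¹² W/m².

1.6 W/m²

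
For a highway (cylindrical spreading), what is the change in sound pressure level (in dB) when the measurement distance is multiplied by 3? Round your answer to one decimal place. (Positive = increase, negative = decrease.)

-4.8 dB

Line-source spreading: ΔL = −10·log₁₀(r₂/r₁).
ΔL = −10·log₁₀(3) = -4.77 dB.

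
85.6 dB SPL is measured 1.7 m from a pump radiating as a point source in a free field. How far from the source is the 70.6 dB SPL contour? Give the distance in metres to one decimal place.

Point-source spreading drops the level by 20·log₁₀(r₂/r₁); inverting, r₂/r₁ = 10^(ΔL/20).
r₂ = 1.7·10^((85.6−70.6)/20) = 1.7·10^(15.0/20) = 9.56 m.

9.6 m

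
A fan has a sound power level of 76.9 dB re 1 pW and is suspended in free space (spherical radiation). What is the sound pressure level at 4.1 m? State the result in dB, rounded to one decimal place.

53.7 dB

Free-field spherical radiation: L_p = L_w − 10·log₁₀(4π·r²), r = 4.1 m.
4π·r² = 211.2 m², 10·log₁₀ of that is 23.248 dB.
L_p = 76.9 − 23.248 = 53.65 dB.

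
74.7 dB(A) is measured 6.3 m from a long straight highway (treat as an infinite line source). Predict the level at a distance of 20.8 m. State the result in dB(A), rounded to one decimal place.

Line-source attenuation: ΔL = 10·log₁₀(r₂/r₁) = 10·log₁₀(20.8/6.3) = 5.187 dB.
L₂ = 74.7 − 10·log₁₀(20.8/6.3) = 74.7 − 5.187 = 69.51 dB(A).

69.5 dB(A)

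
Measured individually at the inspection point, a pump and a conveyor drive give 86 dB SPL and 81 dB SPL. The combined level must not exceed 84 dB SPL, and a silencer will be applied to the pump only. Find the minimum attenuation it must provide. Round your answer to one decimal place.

Fixed contribution from the other source: Σ 10^(L/10) = 10^(81/10) = 1.259e+08 (81.00 dB SPL).
To meet 84 dB SPL overall, the treated pump may contribute at most 10^(84/10) − 1.259e+08 = 1.253e+08, i.e. 80.98 dB SPL.
Required insertion loss = 86 − 80.98 = 5.02 dB.

5.0 dB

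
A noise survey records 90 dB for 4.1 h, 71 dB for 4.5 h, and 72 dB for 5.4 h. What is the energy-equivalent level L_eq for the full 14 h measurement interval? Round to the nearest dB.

Weight each interval's intensity by its duration and average over T = 14 h:
Σ tᵢ·10^(Lᵢ/10) = 4.1·10^(90/10) + 4.5·10^(71/10) + 5.4·10^(72/10) = 4.242e+09.
L_eq = 10·log₁₀(4.242e+09/14) = 84.81 dB.

85 dB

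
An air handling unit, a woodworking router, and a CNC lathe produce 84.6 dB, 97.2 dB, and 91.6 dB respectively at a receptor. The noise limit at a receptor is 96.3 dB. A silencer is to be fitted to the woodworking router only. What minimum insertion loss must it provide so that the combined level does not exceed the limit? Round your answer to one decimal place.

Fixed contribution from the other sources: Σ 10^(L/10) = 10^(84.6/10) + 10^(91.6/10) = 1.734e+09 (92.39 dB).
To meet 96.3 dB overall, the treated woodworking router may contribute at most 10^(96.3/10) − 1.734e+09 = 2.532e+09, i.e. 94.03 dB.
So the woodworking router must be reduced from 97.2 to 94.03 dB: IL = 3.17 dB.

3.2 dB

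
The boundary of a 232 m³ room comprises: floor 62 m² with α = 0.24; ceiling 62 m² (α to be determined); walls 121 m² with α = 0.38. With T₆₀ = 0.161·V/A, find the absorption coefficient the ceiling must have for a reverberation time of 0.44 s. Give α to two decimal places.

A = 0.161·V/T₆₀ = 0.161·232/0.44 = 84.89 m² sabins.
Absorption from the other surfaces = 62·0.24 + 121·0.38 = 60.86 m², so the ceiling must supply 24.03 m² over 62 m².
α = 24.03/62 = 0.388.

0.39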